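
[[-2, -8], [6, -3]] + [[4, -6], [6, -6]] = [[2, -14], [12, -9]]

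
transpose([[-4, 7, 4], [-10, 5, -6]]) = [[-4, -10], [7, 5], [4, -6]]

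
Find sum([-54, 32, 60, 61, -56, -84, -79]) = (-54) + 32 + 60 + 61 + (-56) + (-84) + (-79)
= -120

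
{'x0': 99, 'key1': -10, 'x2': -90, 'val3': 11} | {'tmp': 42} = {'x0': 99, 'key1': -10, 'x2': -90, 'val3': 11, 'tmp': 42}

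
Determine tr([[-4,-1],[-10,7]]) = diagonal: (-4) + 7
= 3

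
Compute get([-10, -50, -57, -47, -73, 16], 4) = -73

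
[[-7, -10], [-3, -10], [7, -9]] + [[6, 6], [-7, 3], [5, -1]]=[[-1, -4], [-10, -7], [12, -10]]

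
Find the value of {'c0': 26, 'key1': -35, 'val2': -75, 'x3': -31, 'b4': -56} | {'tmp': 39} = {'c0': 26, 'key1': -35, 'val2': -75, 'x3': -31, 'b4': -56, 'tmp': 39}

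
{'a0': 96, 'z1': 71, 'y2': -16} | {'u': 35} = {'a0': 96, 'z1': 71, 'y2': -16, 'u': 35}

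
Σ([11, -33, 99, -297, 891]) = 11 + -33 + 99 + -297 + 891
= 671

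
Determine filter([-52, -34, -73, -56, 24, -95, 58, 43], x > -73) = [-52, -34, -56, 24, 58, 43]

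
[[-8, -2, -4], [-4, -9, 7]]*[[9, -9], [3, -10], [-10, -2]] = C[0][0] = (-8)*(9) + (-2)*(3) + (-4)*(-10) = -38
C[0][1] = (-8)*(-9) + (-2)*(-10) + (-4)*(-2) = 100
C[1][0] = (-4)*(9) + (-9)*(3) + (7)*(-10) = -133
C[1][1] = (-4)*(-9) + (-9)*(-10) + (7)*(-2) = 112
= [[-38, 100], [-133, 112]]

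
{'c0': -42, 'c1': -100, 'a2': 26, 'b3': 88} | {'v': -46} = {'c0': -42, 'c1': -100, 'a2': 26, 'b3': 88, 'v': -46}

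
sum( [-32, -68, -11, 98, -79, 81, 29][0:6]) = -11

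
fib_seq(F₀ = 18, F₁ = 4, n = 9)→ F_2 = F_1 + F_0 = 22
F_3 = F_2 + F_1 = 26
F_4 = F_3 + F_2 = 48
...
= [18, 4, 22, 26, 48, 74, 122, 196, 318]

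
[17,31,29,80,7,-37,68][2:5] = [29, 80, 7]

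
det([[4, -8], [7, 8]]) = (4)*(8) - (-8)*(7)
= 88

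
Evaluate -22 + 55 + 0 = 33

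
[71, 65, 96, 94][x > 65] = [71, 96, 94]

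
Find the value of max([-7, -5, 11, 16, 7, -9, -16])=16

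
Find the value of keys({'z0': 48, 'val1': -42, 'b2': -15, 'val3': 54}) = ['z0', 'val1', 'b2', 'val3']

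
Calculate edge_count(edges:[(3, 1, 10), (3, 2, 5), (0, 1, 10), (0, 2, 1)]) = 4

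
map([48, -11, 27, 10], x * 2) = 48*2=96, -11*2=-22, 27*2=54, 10*2=20
= [96, -22, 54, 20]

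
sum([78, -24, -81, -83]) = -110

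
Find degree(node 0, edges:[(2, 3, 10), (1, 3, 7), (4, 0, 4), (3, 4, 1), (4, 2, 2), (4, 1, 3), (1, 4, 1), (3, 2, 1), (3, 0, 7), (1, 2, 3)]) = incident: (4,0), (3,0)
= 2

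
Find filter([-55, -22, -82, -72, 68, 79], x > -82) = [-55, -22, -72, 68, 79]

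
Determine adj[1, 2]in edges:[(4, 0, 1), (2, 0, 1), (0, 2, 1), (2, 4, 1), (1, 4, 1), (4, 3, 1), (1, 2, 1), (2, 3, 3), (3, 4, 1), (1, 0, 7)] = 1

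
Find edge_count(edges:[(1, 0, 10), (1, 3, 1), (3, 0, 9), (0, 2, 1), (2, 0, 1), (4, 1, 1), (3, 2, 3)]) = 7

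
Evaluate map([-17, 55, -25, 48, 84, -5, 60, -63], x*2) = [-34, 110, -50, 96, 168, -10, 120, -126]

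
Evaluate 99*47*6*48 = 1340064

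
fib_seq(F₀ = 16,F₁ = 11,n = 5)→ [16, 11, 27, 38, 65]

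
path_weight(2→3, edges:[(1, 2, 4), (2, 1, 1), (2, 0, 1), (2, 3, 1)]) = 1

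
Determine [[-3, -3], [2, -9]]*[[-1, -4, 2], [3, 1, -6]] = C[0][0] = (-3)*(-1) + (-3)*(3) = -6
C[0][1] = (-3)*(-4) + (-3)*(1) = 9
C[0][2] = (-3)*(2) + (-3)*(-6) = 12
C[1][0] = (2)*(-1) + (-9)*(3) = -29
C[1][1] = (2)*(-4) + (-9)*(1) = -17
C[1][2] = (2)*(2) + (-9)*(-6) = 58
= [[-6, 9, 12], [-29, -17, 58]]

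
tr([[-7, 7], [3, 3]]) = -4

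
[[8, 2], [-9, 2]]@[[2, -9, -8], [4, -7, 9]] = C[0][0] = (8)*(2) + (2)*(4) = 24
C[0][1] = (8)*(-9) + (2)*(-7) = -86
C[0][2] = (8)*(-8) + (2)*(9) = -46
C[1][0] = (-9)*(2) + (2)*(4) = -10
C[1][1] = (-9)*(-9) + (2)*(-7) = 67
C[1][2] = (-9)*(-8) + (2)*(9) = 90
= [[24, -86, -46], [-10, 67, 90]]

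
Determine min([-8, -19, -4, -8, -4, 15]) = -19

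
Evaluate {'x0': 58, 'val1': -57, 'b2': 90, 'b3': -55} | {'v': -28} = {'x0': 58, 'val1': -57, 'b2': 90, 'b3': -55, 'v': -28}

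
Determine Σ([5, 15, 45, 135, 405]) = 605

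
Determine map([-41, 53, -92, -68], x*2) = -41*2=-82, 53*2=106, -92*2=-184, -68*2=-136
= [-82, 106, -184, -136]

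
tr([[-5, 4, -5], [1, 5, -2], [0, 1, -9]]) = -9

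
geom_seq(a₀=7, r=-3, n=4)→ [7, -21, 63, -189]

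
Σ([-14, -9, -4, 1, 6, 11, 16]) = (-14) + (-9) + (-4) + 1 + 6 + 11 + 16
= 7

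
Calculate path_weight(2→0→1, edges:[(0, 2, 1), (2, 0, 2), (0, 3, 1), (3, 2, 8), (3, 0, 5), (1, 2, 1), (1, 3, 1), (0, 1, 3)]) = w(2→0)=2 + w(0→1)=3
= 5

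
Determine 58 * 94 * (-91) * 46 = -22822072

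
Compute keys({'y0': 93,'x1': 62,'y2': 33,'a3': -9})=['y0', 'x1', 'y2', 'a3']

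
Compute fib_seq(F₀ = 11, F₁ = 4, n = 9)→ [11, 4, 15, 19, 34, 53, 87, 140, 227]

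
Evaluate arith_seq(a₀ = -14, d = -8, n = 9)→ a_0 = -14 + 0*-8 = -14
a_1 = -14 + 1*-8 = -22
a_2 = -14 + 2*-8 = -30
...
= [-14, -22, -30, -38, -46, -54, -62, -70, -78]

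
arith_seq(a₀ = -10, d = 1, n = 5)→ a_0 = -10 + 0*1 = -10
a_1 = -10 + 1*1 = -9
a_2 = -10 + 2*1 = -8
...
= [-10, -9, -8, -7, -6]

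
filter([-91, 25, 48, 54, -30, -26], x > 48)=[54]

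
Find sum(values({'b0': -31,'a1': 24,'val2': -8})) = -15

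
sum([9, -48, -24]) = -63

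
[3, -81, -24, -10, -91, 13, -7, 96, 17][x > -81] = keep x where x > -81: 3✓, -81✗, -24✓, -10✓, -91✗, 13✓, -7✓, 96✓, 17✓
= [3, -24, -10, 13, -7, 96, 17]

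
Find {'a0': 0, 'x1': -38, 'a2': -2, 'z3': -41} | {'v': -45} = {'a0': 0, 'x1': -38, 'a2': -2, 'z3': -41, 'v': -45}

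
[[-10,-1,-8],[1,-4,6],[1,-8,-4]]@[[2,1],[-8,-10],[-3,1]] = [[12, -8], [16, 47], [78, 77]]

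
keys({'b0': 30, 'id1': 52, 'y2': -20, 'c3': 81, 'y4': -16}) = ['b0', 'id1', 'y2', 'c3', 'y4']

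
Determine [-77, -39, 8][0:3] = [-77, -39, 8]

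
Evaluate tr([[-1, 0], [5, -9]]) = diagonal: (-1) + (-9)
= -10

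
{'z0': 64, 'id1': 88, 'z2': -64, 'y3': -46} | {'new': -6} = {'z0': 64, 'id1': 88, 'z2': -64, 'y3': -46, 'new': -6}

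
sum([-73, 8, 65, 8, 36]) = (-73) + 8 + 65 + 8 + 36
= 44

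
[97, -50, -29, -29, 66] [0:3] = [97, -50, -29]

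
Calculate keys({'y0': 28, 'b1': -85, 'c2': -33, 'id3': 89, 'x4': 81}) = ['y0', 'b1', 'c2', 'id3', 'x4']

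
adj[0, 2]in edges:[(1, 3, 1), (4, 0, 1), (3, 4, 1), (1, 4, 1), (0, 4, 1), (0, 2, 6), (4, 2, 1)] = 6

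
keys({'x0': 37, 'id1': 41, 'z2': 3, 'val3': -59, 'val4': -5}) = ['x0', 'id1', 'z2', 'val3', 'val4']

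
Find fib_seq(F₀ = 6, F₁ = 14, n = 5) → [6, 14, 20, 34, 54]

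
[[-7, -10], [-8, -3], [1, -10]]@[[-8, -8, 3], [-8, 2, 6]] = [[136, 36, -81], [88, 58, -42], [72, -28, -57]]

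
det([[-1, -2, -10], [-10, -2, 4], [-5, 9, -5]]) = 1166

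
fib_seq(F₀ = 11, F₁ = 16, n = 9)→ [11, 16, 27, 43, 70, 113, 183, 296, 479]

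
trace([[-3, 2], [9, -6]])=diagonal: (-3) + (-6)
= -9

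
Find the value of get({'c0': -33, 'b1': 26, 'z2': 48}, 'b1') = 26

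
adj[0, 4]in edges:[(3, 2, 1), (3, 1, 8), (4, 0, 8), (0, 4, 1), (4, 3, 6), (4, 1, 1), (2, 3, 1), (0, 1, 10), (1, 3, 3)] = 1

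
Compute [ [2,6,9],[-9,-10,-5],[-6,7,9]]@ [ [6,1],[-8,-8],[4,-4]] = C[0][0] = (2)*(6) + (6)*(-8) + (9)*(4) = 0
C[0][1] = (2)*(1) + (6)*(-8) + (9)*(-4) = -82
C[1][0] = (-9)*(6) + (-10)*(-8) + (-5)*(4) = 6
C[1][1] = (-9)*(1) + (-10)*(-8) + (-5)*(-4) = 91
C[2][0] = (-6)*(6) + (7)*(-8) + (9)*(4) = -56
C[2][1] = (-6)*(1) + (7)*(-8) + (9)*(-4) = -98
= [[0, -82], [6, 91], [-56, -98]]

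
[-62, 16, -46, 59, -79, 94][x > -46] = keep x where x > -46: -62✗, 16✓, -46✗, 59✓, -79✗, 94✓
= [16, 59, 94]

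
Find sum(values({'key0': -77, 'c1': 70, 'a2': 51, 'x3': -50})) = -6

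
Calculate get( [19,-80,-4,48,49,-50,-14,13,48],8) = 48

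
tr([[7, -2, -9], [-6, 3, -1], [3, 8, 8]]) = diagonal: 7 + 3 + 8
= 18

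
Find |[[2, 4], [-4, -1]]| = (2)*(-1) - (4)*(-4)
= 14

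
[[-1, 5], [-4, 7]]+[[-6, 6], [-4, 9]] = [[-7, 11], [-8, 16]]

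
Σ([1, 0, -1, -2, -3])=1 + 0 + (-1) + (-2) + (-3)
= -5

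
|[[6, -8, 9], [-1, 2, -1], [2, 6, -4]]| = (1)*(6)*det([[2, -1], [6, -4]]) + (-1)*(-8)*det([[-1, -1], [2, -4]]) + (1)*(9)*det([[-1, 2], [2, 6]])
= -12 + 48 + -90
= -54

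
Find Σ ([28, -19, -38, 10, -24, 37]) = -6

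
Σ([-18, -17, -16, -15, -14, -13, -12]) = -105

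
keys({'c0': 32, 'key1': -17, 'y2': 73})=['c0', 'key1', 'y2']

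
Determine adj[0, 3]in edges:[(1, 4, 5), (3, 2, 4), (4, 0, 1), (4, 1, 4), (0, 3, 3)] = 3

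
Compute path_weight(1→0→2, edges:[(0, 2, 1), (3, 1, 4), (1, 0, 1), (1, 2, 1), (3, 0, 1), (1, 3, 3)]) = w(1→0)=1 + w(0→2)=1
= 2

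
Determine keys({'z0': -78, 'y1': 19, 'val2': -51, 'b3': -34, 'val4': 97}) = ['z0', 'y1', 'val2', 'b3', 'val4']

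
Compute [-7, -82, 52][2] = 52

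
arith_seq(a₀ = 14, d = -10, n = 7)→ [14, 4, -6, -16, -26, -36, -46]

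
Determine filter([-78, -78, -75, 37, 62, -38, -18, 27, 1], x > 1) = keep x where x > 1: -78✗, -78✗, -75✗, 37✓, 62✓, -38✗, -18✗, 27✓, 1✗
= [37, 62, 27]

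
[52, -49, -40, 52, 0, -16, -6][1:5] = [-49, -40, 52, 0]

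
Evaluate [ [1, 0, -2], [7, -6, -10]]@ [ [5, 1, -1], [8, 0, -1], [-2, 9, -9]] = [[9, -17, 17], [7, -83, 89]]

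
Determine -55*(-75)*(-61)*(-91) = 22897875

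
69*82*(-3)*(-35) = 594090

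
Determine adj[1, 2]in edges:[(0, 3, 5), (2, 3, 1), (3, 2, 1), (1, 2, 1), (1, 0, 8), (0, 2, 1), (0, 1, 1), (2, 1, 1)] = 1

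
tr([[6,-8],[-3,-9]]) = diagonal: 6 + (-9)
= -3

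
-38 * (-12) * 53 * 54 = 1305072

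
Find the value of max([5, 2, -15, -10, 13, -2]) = 13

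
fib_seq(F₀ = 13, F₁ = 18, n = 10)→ [13, 18, 31, 49, 80, 129, 209, 338, 547, 885]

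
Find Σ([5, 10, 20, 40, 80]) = 155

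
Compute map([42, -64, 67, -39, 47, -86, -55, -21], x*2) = [84, -128, 134, -78, 94, -172, -110, -42]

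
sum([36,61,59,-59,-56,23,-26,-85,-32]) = -79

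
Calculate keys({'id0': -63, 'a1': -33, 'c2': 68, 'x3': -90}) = ['id0', 'a1', 'c2', 'x3']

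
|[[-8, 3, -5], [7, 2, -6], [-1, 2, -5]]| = 27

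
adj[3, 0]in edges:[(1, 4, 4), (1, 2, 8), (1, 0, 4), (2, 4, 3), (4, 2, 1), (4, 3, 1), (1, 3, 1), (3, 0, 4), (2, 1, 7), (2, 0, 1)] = 4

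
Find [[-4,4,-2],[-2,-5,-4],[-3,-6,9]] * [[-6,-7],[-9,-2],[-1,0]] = C[0][0] = (-4)*(-6) + (4)*(-9) + (-2)*(-1) = -10
C[0][1] = (-4)*(-7) + (4)*(-2) + (-2)*(0) = 20
C[1][0] = (-2)*(-6) + (-5)*(-9) + (-4)*(-1) = 61
C[1][1] = (-2)*(-7) + (-5)*(-2) + (-4)*(0) = 24
C[2][0] = (-3)*(-6) + (-6)*(-9) + (9)*(-1) = 63
C[2][1] = (-3)*(-7) + (-6)*(-2) + (9)*(0) = 33
= [[-10, 20], [61, 24], [63, 33]]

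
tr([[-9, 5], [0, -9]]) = diagonal: (-9) + (-9)
= -18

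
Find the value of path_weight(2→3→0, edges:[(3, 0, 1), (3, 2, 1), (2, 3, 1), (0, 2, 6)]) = w(2→3)=1 + w(3→0)=1
= 2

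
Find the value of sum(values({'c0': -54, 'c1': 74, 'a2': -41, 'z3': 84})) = (-54) + 74 + (-41) + 84
= 63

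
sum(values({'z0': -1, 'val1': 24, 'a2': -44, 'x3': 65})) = 44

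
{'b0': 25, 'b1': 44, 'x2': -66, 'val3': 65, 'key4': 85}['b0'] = 25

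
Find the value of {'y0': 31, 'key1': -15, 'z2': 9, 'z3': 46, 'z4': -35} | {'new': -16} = {'y0': 31, 'key1': -15, 'z2': 9, 'z3': 46, 'z4': -35, 'new': -16}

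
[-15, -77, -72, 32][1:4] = [-77, -72, 32]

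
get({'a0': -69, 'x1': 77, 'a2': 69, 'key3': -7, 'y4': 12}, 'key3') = -7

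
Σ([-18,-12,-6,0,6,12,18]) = (-18) + (-12) + (-6) + 0 + 6 + 12 + 18
= 0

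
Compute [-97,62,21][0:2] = [-97, 62]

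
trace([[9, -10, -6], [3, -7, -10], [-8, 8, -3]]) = diagonal: 9 + (-7) + (-3)
= -1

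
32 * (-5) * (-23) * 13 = 47840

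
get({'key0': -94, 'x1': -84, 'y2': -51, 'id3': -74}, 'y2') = -51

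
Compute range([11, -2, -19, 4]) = 30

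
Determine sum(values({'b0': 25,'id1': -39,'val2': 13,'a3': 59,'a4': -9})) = 49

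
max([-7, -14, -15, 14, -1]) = 14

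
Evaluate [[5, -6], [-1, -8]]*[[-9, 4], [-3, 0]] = [[-27, 20], [33, -4]]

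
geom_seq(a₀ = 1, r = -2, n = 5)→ a_0 = 1*(-2)^0 = 1
a_1 = 1*(-2)^1 = -2
a_2 = 1*(-2)^2 = 4
...
= [1, -2, 4, -8, 16]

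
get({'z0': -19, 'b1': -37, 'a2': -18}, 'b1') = -37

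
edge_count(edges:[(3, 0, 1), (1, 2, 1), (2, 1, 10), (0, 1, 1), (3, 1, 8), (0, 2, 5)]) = 6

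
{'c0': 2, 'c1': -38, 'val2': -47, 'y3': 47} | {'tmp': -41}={'c0': 2, 'c1': -38, 'val2': -47, 'y3': 47, 'tmp': -41}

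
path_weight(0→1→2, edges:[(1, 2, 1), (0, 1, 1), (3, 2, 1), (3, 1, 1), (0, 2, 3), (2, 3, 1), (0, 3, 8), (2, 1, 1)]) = 2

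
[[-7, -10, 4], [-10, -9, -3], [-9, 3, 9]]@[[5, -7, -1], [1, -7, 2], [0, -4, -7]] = [[-45, 103, -41], [-59, 145, 13], [-42, 6, -48]]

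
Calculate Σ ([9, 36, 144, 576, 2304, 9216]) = 9 + 36 + 144 + 576 + 2304 + 9216
= 12285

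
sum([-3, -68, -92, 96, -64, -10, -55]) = (-3) + (-68) + (-92) + 96 + (-64) + (-10) + (-55)
= -196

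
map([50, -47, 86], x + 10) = 50+10=60, -47+10=-37, 86+10=96
= [60, -37, 96]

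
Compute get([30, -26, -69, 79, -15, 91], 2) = -69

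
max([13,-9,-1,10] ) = 13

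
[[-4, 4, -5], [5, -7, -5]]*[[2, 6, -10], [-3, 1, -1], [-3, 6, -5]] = [[-5, -50, 61], [46, -7, -18]]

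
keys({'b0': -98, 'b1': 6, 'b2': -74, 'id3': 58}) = ['b0', 'b1', 'b2', 'id3']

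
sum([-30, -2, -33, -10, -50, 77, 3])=-45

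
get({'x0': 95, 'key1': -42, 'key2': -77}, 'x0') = 95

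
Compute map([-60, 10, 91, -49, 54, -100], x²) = [3600, 100, 8281, 2401, 2916, 10000]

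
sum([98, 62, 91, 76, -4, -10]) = 98 + 62 + 91 + 76 + (-4) + (-10)
= 313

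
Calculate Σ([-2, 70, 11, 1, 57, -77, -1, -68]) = -9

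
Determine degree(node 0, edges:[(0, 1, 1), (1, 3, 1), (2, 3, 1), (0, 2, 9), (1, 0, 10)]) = 3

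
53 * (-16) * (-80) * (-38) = -2577920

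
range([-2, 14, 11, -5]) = 19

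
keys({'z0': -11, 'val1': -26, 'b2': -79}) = ['z0', 'val1', 'b2']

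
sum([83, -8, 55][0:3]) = 130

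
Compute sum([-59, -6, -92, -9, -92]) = -258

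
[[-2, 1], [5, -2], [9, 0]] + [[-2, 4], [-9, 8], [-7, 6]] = [[-4, 5], [-4, 6], [2, 6]]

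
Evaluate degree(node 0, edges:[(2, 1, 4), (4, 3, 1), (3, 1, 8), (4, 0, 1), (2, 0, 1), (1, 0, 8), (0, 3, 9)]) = 4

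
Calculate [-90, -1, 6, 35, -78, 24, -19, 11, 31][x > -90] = [-1, 6, 35, -78, 24, -19, 11, 31]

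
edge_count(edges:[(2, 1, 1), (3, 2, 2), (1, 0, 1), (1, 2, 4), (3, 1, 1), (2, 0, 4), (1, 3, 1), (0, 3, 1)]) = 8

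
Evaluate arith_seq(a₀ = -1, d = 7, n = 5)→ a_0 = -1 + 0*7 = -1
a_1 = -1 + 1*7 = 6
a_2 = -1 + 2*7 = 13
...
= [-1, 6, 13, 20, 27]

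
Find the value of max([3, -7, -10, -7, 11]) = 11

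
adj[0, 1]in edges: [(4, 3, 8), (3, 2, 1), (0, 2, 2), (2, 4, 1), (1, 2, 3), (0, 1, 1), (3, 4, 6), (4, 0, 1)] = 1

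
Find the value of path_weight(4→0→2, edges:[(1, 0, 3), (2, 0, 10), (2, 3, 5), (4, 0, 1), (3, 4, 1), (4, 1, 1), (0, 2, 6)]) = w(4→0)=1 + w(0→2)=6
= 7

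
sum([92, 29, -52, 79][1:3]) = slice → [29, -52]
29 + (-52)
= -23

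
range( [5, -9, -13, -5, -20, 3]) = 25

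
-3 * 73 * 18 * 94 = -370548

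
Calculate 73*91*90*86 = 51416820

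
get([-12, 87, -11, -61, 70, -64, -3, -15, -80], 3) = -61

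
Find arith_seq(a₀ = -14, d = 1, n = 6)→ [-14, -13, -12, -11, -10, -9]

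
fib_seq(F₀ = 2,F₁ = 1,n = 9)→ [2, 1, 3, 4, 7, 11, 18, 29, 47]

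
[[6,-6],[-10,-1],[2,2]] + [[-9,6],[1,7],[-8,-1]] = [[-3, 0], [-9, 6], [-6, 1]]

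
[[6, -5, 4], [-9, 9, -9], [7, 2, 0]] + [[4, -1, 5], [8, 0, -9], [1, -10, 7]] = [[10, -6, 9], [-1, 9, -18], [8, -8, 7]]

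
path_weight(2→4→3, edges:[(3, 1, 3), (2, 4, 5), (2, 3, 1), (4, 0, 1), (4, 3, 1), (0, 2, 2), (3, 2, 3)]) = 6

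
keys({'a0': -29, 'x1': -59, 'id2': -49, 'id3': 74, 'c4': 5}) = ['a0', 'x1', 'id2', 'id3', 'c4']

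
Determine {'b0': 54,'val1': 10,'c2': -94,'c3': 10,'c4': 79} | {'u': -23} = {'b0': 54, 'val1': 10, 'c2': -94, 'c3': 10, 'c4': 79, 'u': -23}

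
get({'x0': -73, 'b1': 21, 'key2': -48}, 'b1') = 21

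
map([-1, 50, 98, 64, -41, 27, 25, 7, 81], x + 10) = [9, 60, 108, 74, -31, 37, 35, 17, 91]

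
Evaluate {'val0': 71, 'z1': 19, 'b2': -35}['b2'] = -35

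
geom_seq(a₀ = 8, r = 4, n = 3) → a_0 = 8*4^0 = 8
a_1 = 8*4^1 = 32
a_2 = 8*4^2 = 128
= [8, 32, 128]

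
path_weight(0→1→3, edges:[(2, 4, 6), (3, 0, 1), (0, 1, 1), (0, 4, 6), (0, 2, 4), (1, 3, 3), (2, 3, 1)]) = 4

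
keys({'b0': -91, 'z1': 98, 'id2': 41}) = ['b0', 'z1', 'id2']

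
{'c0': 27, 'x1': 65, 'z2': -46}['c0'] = 27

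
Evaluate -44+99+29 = 84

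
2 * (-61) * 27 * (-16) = 52704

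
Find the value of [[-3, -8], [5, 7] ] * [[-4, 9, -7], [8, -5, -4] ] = C[0][0] = (-3)*(-4) + (-8)*(8) = -52
C[0][1] = (-3)*(9) + (-8)*(-5) = 13
C[0][2] = (-3)*(-7) + (-8)*(-4) = 53
C[1][0] = (5)*(-4) + (7)*(8) = 36
C[1][1] = (5)*(9) + (7)*(-5) = 10
C[1][2] = (5)*(-7) + (7)*(-4) = -63
= [[-52, 13, 53], [36, 10, -63]]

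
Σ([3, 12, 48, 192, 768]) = 1023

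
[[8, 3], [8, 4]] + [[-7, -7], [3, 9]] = [[1, -4], [11, 13]]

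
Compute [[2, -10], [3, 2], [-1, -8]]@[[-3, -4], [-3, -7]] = [[24, 62], [-15, -26], [27, 60]]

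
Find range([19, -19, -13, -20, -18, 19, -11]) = 39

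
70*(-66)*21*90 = -8731800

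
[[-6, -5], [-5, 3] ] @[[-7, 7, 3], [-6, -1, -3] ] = [[72, -37, -3], [17, -38, -24]]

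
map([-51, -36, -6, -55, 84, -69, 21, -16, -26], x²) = (-51)²=2601, (-36)²=1296, (-6)²=36, (-55)²=3025, (84)²=7056, (-69)²=4761, (21)²=441, (-16)²=256, (-26)²=676
= [2601, 1296, 36, 3025, 7056, 4761, 441, 256, 676]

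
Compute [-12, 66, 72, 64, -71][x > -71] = [-12, 66, 72, 64]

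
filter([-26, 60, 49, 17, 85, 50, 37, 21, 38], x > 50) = keep x where x > 50: -26✗, 60✓, 49✗, 17✗, 85✓, 50✗, 37✗, 21✗, 38✗
= [60, 85]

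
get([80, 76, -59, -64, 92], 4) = 92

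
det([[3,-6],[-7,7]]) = (3)*(7) - (-6)*(-7)
= -21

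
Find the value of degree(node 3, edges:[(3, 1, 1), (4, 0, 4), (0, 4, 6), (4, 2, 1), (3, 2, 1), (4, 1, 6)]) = 2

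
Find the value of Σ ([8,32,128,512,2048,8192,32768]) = 8 + 32 + 128 + 512 + 2048 + 8192 + 32768
= 43688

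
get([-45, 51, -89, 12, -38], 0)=-45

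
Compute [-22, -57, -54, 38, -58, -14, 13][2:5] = [-54, 38, -58]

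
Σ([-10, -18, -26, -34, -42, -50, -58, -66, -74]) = (-10) + (-18) + (-26) + (-34) + (-42) + (-50) + (-58) + (-66) + (-74)
= -378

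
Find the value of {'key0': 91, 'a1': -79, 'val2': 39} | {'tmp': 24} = {'key0': 91, 'a1': -79, 'val2': 39, 'tmp': 24}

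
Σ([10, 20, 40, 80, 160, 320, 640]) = 1270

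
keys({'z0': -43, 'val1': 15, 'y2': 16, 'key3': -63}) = ['z0', 'val1', 'y2', 'key3']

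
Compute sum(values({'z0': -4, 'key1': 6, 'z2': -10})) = (-4) + 6 + (-10)
= -8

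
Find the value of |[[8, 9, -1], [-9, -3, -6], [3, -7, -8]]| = (1)*(8)*det([[-3, -6], [-7, -8]]) + (-1)*(9)*det([[-9, -6], [3, -8]]) + (1)*(-1)*det([[-9, -3], [3, -7]])
= -144 + -810 + -72
= -1026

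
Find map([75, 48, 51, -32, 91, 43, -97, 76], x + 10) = 75+10=85, 48+10=58, 51+10=61, -32+10=-22, 91+10=101, 43+10=53, -97+10=-87, 76+10=86
= [85, 58, 61, -22, 101, 53, -87, 86]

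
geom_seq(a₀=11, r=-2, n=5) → [11, -22, 44, -88, 176]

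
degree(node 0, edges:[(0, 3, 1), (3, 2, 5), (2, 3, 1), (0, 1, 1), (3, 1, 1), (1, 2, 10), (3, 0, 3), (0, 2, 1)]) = incident: (0,3), (0,1), (3,0), (0,2)
= 4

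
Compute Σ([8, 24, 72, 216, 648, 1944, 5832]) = 8 + 24 + 72 + 216 + 648 + 1944 + 5832
= 8744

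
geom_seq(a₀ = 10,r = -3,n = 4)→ [10, -30, 90, -270]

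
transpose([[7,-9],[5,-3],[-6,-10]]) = [[7, 5, -6], [-9, -3, -10]]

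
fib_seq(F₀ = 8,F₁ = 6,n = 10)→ [8, 6, 14, 20, 34, 54, 88, 142, 230, 372]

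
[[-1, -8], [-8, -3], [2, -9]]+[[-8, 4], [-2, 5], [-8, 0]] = [[-9, -4], [-10, 2], [-6, -9]]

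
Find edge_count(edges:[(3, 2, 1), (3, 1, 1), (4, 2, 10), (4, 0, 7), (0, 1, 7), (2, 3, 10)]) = 6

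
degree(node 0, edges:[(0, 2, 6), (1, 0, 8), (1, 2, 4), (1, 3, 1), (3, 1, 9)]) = 2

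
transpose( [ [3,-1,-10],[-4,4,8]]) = [[3, -4], [-1, 4], [-10, 8]]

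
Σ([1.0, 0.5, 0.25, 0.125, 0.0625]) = 1.0 + 0.5 + 0.25 + 0.125 + 0.0625
= 1.9375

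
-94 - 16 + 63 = -47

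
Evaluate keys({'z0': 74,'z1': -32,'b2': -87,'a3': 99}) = ['z0', 'z1', 'b2', 'a3']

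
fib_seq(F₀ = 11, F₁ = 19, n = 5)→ F_2 = F_1 + F_0 = 30
F_3 = F_2 + F_1 = 49
F_4 = F_3 + F_2 = 79
= [11, 19, 30, 49, 79]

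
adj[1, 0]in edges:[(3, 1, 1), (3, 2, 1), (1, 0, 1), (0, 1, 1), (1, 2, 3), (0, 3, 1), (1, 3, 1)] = 1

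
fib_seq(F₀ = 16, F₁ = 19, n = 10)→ [16, 19, 35, 54, 89, 143, 232, 375, 607, 982]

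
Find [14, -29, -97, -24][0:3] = [14, -29, -97]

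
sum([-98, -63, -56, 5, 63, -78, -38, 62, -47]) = (-98) + (-63) + (-56) + 5 + 63 + (-78) + (-38) + 62 + (-47)
= -250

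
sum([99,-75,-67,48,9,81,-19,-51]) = 99 + (-75) + (-67) + 48 + 9 + 81 + (-19) + (-51)
= 25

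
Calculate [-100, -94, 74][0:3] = [-100, -94, 74]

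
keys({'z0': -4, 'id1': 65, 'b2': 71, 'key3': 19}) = ['z0', 'id1', 'b2', 'key3']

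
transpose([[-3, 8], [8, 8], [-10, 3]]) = [[-3, 8, -10], [8, 8, 3]]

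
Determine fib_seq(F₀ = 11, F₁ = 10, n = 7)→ [11, 10, 21, 31, 52, 83, 135]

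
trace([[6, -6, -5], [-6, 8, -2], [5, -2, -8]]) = 6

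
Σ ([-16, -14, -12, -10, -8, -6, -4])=-70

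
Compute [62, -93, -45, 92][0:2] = [62, -93]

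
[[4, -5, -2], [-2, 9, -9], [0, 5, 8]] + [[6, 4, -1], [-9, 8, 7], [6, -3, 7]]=[[10, -1, -3], [-11, 17, -2], [6, 2, 15]]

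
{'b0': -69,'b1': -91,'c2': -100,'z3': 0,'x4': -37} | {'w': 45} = {'b0': -69, 'b1': -91, 'c2': -100, 'z3': 0, 'x4': -37, 'w': 45}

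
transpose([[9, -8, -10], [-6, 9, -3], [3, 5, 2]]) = [[9, -6, 3], [-8, 9, 5], [-10, -3, 2]]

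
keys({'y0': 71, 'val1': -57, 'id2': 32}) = ['y0', 'val1', 'id2']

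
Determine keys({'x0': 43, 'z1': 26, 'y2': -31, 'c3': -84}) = ['x0', 'z1', 'y2', 'c3']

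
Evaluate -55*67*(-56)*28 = 5778080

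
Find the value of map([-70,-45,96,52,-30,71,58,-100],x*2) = -70*2=-140, -45*2=-90, 96*2=192, 52*2=104, -30*2=-60, 71*2=142, 58*2=116, -100*2=-200
= [-140, -90, 192, 104, -60, 142, 116, -200]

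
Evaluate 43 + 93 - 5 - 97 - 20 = 14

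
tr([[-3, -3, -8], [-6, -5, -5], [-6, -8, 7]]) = diagonal: (-3) + (-5) + 7
= -1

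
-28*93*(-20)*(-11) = -572880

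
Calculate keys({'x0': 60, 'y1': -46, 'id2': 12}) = ['x0', 'y1', 'id2']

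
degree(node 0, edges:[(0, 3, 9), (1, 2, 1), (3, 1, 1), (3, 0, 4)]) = incident: (0,3), (3,0)
= 2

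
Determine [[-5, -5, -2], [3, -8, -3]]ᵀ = [[-5, 3], [-5, -8], [-2, -3]]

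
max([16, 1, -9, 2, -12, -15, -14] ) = 16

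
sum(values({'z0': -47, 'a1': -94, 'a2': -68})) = (-47) + (-94) + (-68)
= -209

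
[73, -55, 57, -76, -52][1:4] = [-55, 57, -76]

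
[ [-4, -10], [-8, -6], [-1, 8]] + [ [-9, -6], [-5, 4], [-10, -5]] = [[-13, -16], [-13, -2], [-11, 3]]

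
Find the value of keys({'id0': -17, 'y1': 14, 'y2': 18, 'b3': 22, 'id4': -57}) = ['id0', 'y1', 'y2', 'b3', 'id4']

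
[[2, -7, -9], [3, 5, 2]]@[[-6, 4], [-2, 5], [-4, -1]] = [[38, -18], [-36, 35]]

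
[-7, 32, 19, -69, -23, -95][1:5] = [32, 19, -69, -23]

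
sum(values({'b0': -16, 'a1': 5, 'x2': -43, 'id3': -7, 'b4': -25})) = -86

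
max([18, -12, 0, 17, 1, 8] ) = 18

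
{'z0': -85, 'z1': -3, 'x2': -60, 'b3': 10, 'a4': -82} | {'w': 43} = {'z0': -85, 'z1': -3, 'x2': -60, 'b3': 10, 'a4': -82, 'w': 43}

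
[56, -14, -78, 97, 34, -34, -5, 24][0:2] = [56, -14]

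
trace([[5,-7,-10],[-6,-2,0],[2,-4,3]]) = 6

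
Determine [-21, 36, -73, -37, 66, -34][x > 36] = [66]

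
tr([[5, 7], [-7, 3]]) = 8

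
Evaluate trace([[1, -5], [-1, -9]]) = -8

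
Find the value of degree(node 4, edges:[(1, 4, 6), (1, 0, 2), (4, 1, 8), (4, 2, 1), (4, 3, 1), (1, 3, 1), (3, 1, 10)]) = 4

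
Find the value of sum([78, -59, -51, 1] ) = -31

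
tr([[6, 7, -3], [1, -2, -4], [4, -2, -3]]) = diagonal: 6 + (-2) + (-3)
= 1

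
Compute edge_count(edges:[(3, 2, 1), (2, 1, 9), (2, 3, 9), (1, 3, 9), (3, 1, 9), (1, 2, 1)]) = 6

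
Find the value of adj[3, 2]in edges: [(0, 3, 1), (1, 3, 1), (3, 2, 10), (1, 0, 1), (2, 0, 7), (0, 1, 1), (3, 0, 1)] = 10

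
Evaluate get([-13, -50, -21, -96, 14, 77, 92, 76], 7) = 76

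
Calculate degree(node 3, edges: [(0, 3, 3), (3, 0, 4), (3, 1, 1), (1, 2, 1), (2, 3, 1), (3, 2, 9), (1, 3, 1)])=6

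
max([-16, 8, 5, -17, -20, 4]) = 8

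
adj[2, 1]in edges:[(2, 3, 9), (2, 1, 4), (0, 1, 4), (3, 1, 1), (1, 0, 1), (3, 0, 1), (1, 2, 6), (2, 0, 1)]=4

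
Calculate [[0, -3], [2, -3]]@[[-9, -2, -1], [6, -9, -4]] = [[-18, 27, 12], [-36, 23, 10]]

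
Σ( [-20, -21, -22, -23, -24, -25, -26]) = -161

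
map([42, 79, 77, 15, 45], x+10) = 42+10=52, 79+10=89, 77+10=87, 15+10=25, 45+10=55
= [52, 89, 87, 25, 55]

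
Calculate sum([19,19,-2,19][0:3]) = 36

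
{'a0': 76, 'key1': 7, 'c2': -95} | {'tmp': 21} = {'a0': 76, 'key1': 7, 'c2': -95, 'tmp': 21}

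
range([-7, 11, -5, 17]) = 24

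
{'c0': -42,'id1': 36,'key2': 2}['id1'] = 36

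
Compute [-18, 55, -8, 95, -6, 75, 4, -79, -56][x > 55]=keep x where x > 55: -18✗, 55✗, -8✗, 95✓, -6✗, 75✓, 4✗, -79✗, -56✗
= [95, 75]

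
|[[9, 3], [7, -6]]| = (9)*(-6) - (3)*(7)
= -75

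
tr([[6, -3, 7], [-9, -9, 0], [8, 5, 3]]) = diagonal: 6 + (-9) + 3
= 0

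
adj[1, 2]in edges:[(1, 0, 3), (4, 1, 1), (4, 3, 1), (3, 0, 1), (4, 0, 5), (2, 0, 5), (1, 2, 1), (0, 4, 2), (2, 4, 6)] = 1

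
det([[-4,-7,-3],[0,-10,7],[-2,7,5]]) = (1)*(-4)*det([[-10, 7], [7, 5]]) + (-1)*(-7)*det([[0, 7], [-2, 5]]) + (1)*(-3)*det([[0, -10], [-2, 7]])
= 396 + 98 + 60
= 554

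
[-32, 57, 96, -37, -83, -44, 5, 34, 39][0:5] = [-32, 57, 96, -37, -83]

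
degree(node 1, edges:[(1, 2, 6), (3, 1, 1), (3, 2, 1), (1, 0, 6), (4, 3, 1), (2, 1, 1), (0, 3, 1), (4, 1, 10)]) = 5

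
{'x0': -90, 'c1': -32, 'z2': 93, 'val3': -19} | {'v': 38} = {'x0': -90, 'c1': -32, 'z2': 93, 'val3': -19, 'v': 38}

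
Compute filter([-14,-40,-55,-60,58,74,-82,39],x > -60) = [-14, -40, -55, 58, 74, 39]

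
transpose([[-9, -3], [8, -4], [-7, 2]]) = [[-9, 8, -7], [-3, -4, 2]]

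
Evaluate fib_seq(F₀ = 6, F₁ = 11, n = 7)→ F_2 = F_1 + F_0 = 17
F_3 = F_2 + F_1 = 28
F_4 = F_3 + F_2 = 45
...
= [6, 11, 17, 28, 45, 73, 118]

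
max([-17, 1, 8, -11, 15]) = 15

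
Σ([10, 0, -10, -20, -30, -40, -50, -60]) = -200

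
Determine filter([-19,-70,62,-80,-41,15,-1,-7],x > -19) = [62, 15, -1, -7]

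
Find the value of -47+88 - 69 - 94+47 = -75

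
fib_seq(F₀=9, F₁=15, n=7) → [9, 15, 24, 39, 63, 102, 165]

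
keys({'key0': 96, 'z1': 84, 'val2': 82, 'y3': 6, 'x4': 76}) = ['key0', 'z1', 'val2', 'y3', 'x4']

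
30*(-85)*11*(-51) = 1430550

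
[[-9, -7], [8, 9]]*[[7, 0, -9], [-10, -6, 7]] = C[0][0] = (-9)*(7) + (-7)*(-10) = 7
C[0][1] = (-9)*(0) + (-7)*(-6) = 42
C[0][2] = (-9)*(-9) + (-7)*(7) = 32
C[1][0] = (8)*(7) + (9)*(-10) = -34
C[1][1] = (8)*(0) + (9)*(-6) = -54
C[1][2] = (8)*(-9) + (9)*(7) = -9
= [[7, 42, 32], [-34, -54, -9]]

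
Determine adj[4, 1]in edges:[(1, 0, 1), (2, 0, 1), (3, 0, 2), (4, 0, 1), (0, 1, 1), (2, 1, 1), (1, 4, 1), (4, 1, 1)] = 1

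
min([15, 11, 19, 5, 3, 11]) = 3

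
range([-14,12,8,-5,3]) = 26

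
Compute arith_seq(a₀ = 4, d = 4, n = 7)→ a_0 = 4 + 0*4 = 4
a_1 = 4 + 1*4 = 8
a_2 = 4 + 2*4 = 12
...
= [4, 8, 12, 16, 20, 24, 28]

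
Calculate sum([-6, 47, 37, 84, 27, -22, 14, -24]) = 157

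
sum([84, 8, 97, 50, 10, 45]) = 294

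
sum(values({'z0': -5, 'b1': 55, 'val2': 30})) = 80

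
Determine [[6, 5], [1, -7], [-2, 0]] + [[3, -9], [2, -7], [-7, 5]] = [[9, -4], [3, -14], [-9, 5]]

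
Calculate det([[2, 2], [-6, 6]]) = (2)*(6) - (2)*(-6)
= 24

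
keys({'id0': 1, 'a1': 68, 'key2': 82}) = ['id0', 'a1', 'key2']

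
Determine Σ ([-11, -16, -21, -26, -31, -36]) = -141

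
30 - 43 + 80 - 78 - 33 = -44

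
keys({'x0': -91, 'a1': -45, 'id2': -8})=['x0', 'a1', 'id2']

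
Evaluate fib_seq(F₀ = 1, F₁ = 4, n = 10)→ F_2 = F_1 + F_0 = 5
F_3 = F_2 + F_1 = 9
F_4 = F_3 + F_2 = 14
...
= [1, 4, 5, 9, 14, 23, 37, 60, 97, 157]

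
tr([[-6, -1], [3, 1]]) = diagonal: (-6) + 1
= -5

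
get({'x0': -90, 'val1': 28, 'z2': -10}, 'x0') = -90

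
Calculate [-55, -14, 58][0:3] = [-55, -14, 58]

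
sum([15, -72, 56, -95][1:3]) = -16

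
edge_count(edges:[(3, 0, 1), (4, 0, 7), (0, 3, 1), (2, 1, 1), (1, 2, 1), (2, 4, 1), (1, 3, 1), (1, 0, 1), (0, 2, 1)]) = 9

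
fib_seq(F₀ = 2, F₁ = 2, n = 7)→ [2, 2, 4, 6, 10, 16, 26]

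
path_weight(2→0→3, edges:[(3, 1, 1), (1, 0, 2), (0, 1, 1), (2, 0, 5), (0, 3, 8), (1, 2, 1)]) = 13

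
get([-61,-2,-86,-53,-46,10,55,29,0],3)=-53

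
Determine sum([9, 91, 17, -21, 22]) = 9 + 91 + 17 + (-21) + 22
= 118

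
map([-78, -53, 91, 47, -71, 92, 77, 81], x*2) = -78*2=-156, -53*2=-106, 91*2=182, 47*2=94, -71*2=-142, 92*2=184, 77*2=154, 81*2=162
= [-156, -106, 182, 94, -142, 184, 154, 162]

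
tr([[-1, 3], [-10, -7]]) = -8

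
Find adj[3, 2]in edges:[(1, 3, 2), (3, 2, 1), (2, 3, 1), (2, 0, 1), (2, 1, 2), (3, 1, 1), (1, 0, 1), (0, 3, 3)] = 1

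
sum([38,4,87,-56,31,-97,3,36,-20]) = 38 + 4 + 87 + (-56) + 31 + (-97) + 3 + 36 + (-20)
= 26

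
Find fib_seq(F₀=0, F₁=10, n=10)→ F_2 = F_1 + F_0 = 10
F_3 = F_2 + F_1 = 20
F_4 = F_3 + F_2 = 30
...
= [0, 10, 10, 20, 30, 50, 80, 130, 210, 340]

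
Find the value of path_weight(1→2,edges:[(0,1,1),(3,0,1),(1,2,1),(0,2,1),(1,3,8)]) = w(1→2)=1
= 1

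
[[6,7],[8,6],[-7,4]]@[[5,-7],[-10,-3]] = [[-40, -63], [-20, -74], [-75, 37]]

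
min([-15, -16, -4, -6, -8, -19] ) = -19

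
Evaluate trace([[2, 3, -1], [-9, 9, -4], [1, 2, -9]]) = 2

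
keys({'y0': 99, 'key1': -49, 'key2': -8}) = ['y0', 'key1', 'key2']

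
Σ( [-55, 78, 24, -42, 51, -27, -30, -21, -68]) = -90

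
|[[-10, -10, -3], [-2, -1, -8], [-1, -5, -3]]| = 323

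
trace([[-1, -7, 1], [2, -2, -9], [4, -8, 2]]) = diagonal: (-1) + (-2) + 2
= -1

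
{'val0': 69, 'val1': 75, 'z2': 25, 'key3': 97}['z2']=25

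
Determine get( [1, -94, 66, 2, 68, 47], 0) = 1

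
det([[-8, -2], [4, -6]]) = (-8)*(-6) - (-2)*(4)
= 56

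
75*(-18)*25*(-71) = 2396250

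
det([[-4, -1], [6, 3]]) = (-4)*(3) - (-1)*(6)
= -6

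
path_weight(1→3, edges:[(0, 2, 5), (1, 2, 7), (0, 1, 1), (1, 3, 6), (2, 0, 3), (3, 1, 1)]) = w(1→3)=6
= 6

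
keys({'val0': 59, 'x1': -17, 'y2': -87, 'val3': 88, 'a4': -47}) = ['val0', 'x1', 'y2', 'val3', 'a4']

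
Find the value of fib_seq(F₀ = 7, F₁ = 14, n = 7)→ [7, 14, 21, 35, 56, 91, 147]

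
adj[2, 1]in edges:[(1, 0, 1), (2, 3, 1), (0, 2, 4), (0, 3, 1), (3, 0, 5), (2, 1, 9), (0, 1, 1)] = 9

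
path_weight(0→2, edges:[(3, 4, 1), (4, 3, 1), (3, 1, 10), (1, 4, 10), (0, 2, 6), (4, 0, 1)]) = w(0→2)=6
= 6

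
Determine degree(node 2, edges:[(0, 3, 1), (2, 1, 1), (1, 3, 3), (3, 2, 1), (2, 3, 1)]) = incident: (2,1), (3,2), (2,3)
= 3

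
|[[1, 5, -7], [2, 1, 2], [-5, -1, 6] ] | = -123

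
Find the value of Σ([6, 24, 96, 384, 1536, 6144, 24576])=32766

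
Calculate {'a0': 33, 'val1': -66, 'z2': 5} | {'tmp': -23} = {'a0': 33, 'val1': -66, 'z2': 5, 'tmp': -23}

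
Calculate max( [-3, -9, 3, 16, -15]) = 16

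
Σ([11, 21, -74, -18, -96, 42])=11 + 21 + (-74) + (-18) + (-96) + 42
= -114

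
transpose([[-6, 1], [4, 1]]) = [[-6, 4], [1, 1]]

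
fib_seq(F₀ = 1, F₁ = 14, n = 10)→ F_2 = F_1 + F_0 = 15
F_3 = F_2 + F_1 = 29
F_4 = F_3 + F_2 = 44
...
= [1, 14, 15, 29, 44, 73, 117, 190, 307, 497]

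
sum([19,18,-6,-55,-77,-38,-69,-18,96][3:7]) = slice → [-55, -77, -38, -69]
(-55) + (-77) + (-38) + (-69)
= -239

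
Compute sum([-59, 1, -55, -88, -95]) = -296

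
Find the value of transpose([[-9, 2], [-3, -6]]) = [[-9, -3], [2, -6]]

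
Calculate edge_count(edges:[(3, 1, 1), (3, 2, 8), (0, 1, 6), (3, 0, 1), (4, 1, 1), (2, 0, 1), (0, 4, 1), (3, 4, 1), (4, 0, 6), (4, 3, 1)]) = 10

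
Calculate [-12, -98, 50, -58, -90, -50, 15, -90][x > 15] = keep x where x > 15: -12✗, -98✗, 50✓, -58✗, -90✗, -50✗, 15✗, -90✗
= [50]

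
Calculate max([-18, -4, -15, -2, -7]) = -2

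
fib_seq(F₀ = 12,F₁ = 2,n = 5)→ F_2 = F_1 + F_0 = 14
F_3 = F_2 + F_1 = 16
F_4 = F_3 + F_2 = 30
= [12, 2, 14, 16, 30]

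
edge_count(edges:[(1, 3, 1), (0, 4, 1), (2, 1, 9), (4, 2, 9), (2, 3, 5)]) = 5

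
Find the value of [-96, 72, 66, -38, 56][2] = 66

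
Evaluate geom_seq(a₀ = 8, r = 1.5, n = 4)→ a_0 = 8*1.5^0 = 8.0
a_1 = 8*1.5^1 = 12.0
a_2 = 8*1.5^2 = 18.0
...
= [8.0, 12.0, 18.0, 27.0]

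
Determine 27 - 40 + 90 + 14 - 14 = 77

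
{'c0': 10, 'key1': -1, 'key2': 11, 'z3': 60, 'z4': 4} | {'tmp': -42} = {'c0': 10, 'key1': -1, 'key2': 11, 'z3': 60, 'z4': 4, 'tmp': -42}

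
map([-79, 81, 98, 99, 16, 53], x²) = [6241, 6561, 9604, 9801, 256, 2809]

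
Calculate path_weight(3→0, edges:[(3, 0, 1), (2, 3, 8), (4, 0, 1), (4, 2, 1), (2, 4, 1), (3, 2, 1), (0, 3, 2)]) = 1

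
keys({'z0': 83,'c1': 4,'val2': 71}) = ['z0', 'c1', 'val2']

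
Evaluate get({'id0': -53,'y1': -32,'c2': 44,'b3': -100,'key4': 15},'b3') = -100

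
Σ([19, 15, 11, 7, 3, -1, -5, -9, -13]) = 19 + 15 + 11 + 7 + 3 + (-1) + (-5) + (-9) + (-13)
= 27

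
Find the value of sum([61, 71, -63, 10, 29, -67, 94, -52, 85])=61 + 71 + (-63) + 10 + 29 + (-67) + 94 + (-52) + 85
= 168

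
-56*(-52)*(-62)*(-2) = 361088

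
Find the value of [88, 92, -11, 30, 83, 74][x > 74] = [88, 92, 83]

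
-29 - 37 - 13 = -79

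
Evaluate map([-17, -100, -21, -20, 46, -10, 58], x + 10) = [-7, -90, -11, -10, 56, 0, 68]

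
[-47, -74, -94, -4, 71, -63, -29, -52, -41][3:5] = [-4, 71]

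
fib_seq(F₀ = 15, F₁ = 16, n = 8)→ F_2 = F_1 + F_0 = 31
F_3 = F_2 + F_1 = 47
F_4 = F_3 + F_2 = 78
...
= [15, 16, 31, 47, 78, 125, 203, 328]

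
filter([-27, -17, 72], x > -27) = [-17, 72]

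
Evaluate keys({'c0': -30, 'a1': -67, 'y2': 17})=['c0', 'a1', 'y2']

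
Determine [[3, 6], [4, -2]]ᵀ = [[3, 4], [6, -2]]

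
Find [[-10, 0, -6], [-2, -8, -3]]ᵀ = [[-10, -2], [0, -8], [-6, -3]]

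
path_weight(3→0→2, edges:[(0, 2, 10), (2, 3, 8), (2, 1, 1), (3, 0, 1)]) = 11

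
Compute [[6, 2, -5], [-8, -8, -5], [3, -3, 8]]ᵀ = [[6, -8, 3], [2, -8, -3], [-5, -5, 8]]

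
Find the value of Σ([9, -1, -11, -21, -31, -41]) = 9 + (-1) + (-11) + (-21) + (-31) + (-41)
= -96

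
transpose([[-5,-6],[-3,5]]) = [[-5, -3], [-6, 5]]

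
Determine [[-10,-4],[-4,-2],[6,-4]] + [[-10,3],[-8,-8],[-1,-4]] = [[-20, -1], [-12, -10], [5, -8]]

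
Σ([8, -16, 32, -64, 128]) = 88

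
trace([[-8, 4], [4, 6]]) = -2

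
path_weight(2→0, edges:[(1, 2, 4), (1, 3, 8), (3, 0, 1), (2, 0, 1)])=1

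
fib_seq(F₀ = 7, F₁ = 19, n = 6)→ F_2 = F_1 + F_0 = 26
F_3 = F_2 + F_1 = 45
F_4 = F_3 + F_2 = 71
...
= [7, 19, 26, 45, 71, 116]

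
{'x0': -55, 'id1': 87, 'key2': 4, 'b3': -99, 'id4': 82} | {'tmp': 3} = {'x0': -55, 'id1': 87, 'key2': 4, 'b3': -99, 'id4': 82, 'tmp': 3}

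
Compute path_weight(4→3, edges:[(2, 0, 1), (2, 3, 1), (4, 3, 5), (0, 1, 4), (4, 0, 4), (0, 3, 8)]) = w(4→3)=5
= 5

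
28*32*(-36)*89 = -2870784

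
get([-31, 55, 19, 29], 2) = 19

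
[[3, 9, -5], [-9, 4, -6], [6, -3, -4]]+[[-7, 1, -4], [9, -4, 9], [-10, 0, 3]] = [[-4, 10, -9], [0, 0, 3], [-4, -3, -1]]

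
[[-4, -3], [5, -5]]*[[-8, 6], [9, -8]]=C[0][0] = (-4)*(-8) + (-3)*(9) = 5
C[0][1] = (-4)*(6) + (-3)*(-8) = 0
C[1][0] = (5)*(-8) + (-5)*(9) = -85
C[1][1] = (5)*(6) + (-5)*(-8) = 70
= [[5, 0], [-85, 70]]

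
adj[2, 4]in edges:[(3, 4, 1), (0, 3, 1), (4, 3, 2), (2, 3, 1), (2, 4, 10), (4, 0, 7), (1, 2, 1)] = 10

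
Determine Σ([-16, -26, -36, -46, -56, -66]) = -246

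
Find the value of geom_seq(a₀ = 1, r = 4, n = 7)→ [1, 4, 16, 64, 256, 1024, 4096]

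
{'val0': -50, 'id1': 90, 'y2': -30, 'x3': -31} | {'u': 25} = {'val0': -50, 'id1': 90, 'y2': -30, 'x3': -31, 'u': 25}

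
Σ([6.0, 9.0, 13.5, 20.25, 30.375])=6.0 + 9.0 + 13.5 + 20.25 + 30.375
= 79.125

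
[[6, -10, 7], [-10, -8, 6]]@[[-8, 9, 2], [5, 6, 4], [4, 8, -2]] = C[0][0] = (6)*(-8) + (-10)*(5) + (7)*(4) = -70
C[0][1] = (6)*(9) + (-10)*(6) + (7)*(8) = 50
C[0][2] = (6)*(2) + (-10)*(4) + (7)*(-2) = -42
C[1][0] = (-10)*(-8) + (-8)*(5) + (6)*(4) = 64
C[1][1] = (-10)*(9) + (-8)*(6) + (6)*(8) = -90
C[1][2] = (-10)*(2) + (-8)*(4) + (6)*(-2) = -64
= [[-70, 50, -42], [64, -90, -64]]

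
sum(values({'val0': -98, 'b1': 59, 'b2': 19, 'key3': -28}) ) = -48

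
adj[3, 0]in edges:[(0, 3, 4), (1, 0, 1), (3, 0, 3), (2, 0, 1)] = 3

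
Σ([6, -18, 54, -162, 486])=6 + -18 + 54 + -162 + 486
= 366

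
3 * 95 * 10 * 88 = 250800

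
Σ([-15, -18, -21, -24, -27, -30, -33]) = (-15) + (-18) + (-21) + (-24) + (-27) + (-30) + (-33)
= -168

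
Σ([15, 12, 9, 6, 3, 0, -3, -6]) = 15 + 12 + 9 + 6 + 3 + 0 + (-3) + (-6)
= 36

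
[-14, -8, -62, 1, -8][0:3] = [-14, -8, -62]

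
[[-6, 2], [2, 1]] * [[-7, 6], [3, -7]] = [[48, -50], [-11, 5]]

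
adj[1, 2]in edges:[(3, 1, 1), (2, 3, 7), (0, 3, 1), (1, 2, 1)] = 1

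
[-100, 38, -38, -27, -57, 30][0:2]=[-100, 38]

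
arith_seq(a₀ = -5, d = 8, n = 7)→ a_0 = -5 + 0*8 = -5
a_1 = -5 + 1*8 = 3
a_2 = -5 + 2*8 = 11
...
= [-5, 3, 11, 19, 27, 35, 43]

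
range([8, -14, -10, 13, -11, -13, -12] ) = 27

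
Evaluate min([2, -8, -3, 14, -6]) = -8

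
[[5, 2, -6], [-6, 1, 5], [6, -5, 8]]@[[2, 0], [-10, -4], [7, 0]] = [[-52, -8], [13, -4], [118, 20]]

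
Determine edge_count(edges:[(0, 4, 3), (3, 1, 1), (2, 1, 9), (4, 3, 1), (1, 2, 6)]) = 5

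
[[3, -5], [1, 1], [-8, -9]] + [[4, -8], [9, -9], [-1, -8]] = [[7, -13], [10, -8], [-9, -17]]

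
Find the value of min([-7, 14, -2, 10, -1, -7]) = -7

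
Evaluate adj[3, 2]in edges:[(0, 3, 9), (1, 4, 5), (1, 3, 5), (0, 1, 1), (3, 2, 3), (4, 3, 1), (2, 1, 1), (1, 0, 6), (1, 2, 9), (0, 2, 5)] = 3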